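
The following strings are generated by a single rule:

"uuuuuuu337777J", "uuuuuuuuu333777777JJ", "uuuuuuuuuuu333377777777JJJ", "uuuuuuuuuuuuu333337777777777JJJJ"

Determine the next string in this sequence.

The n-th term is 2n+3 u's then n 3's then 2n 7's then n-1 J's, where the shown terms are n = 2, 3, 4, 5.
At n = 6 the blocks have lengths 15, 6, 12, 5.

uuuuuuuuuuuuuuu333333777777777777JJJJJ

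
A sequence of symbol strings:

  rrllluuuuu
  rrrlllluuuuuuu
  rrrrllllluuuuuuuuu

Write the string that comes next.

The n-th term is n r's then n+1 l's then 2n+1 u's, where the shown terms are n = 2, 3, 4.
At n = 5 the blocks have lengths 5, 6, 11.

rrrrrlllllluuuuuuuuuuu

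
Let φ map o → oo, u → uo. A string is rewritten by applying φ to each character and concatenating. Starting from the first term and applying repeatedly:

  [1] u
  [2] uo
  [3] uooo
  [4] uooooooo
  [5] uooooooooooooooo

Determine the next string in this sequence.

Applying the rule to each of the 16 symbols of uooooooooooooooo gives the pieces uo oo oo oo oo oo oo oo oo oo oo oo oo oo oo oo, which concatenate to the answer.

uooooooooooooooooooooooooooooooo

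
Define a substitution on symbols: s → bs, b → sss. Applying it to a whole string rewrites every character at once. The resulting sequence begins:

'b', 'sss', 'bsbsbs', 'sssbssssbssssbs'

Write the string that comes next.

Rewriting the 15 symbols of sssbssssbssssbs one by one yields bs bs bs sss bs bs bs bs sss bs bs bs bs sss bs; concatenated:

bsbsbssssbsbsbsbssssbsbsbsbssssbs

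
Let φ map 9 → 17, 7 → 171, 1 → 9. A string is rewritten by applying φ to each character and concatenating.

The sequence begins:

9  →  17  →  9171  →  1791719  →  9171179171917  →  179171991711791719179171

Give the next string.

91711791719171791719917117917191791711791719

Applying the rule to each of the 24 symbols of 179171991711791719179171 gives the pieces 9 171 17 9 171 9 17 17 9 171 9 9 171 17 9 171 9 17 9 171 17 9 171 9, which concatenate to the answer.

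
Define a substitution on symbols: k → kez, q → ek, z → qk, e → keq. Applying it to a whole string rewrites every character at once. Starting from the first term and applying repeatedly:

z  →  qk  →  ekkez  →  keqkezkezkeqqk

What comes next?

kezkeqekkezkeqqkkezkeqqkkezkeqekekkez

Applying the rule to each of the 14 symbols of keqkezkezkeqqk gives the pieces kez keq ek kez keq qk kez keq qk kez keq ek ek kez, which concatenate to the answer.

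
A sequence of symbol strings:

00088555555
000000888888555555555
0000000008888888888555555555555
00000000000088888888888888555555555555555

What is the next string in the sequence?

Term n consists of 3n 0's, followed by 4n-2 8's, followed by 3n+3 5's (n = 1, 2, …).
Setting n = 5 gives 15, 18, 18 characters in each block.

000000000000000888888888888888888555555555555555555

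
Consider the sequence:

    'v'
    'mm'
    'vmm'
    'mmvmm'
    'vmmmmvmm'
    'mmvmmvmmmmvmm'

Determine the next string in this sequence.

vmmmmvmmmmvmmvmmmmvmm

From term 3 onward, concatenate the second-to-last term with the last: v·mm = vmm, mm·vmm = mmvmm, …
The next term joins vmmmmvmm and mmvmmvmmmmvmm.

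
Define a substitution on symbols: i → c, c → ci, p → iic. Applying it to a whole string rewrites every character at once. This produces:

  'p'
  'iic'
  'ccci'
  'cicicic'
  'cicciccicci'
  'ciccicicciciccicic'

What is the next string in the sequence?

Applying the rule to each of the 18 symbols of ciccicicciciccicic gives the pieces ci c ci ci c ci c ci ci c ci c ci ci c ci c ci, which concatenate to the answer.

cicciciccicciciccicciciccicci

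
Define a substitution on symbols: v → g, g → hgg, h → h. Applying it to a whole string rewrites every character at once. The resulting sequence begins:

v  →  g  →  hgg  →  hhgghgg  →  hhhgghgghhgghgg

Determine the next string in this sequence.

Applying the rule to each of the 15 symbols of hhhgghgghhgghgg gives the pieces h h h hgg hgg h hgg hgg h h hgg hgg h hgg hgg, which concatenate to the answer.

hhhhgghgghhgghgghhhgghgghhgghgg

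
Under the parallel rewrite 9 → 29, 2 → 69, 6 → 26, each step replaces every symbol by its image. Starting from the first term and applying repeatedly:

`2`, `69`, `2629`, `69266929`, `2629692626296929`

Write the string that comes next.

Rewriting the 16 symbols of 2629692626296929 one by one yields 69 26 69 29 26 29 69 26 69 26 69 29 26 29 69 29; concatenated:

69266929262969266926692926296929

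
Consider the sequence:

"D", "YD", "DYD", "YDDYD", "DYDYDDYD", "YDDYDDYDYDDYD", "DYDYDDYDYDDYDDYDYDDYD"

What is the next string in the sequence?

From term 3 onward, concatenate the second-to-last term with the last: D·YD = DYD, YD·DYD = YDDYD, …
Continuing: YDDYDDYDYDDYD · DYDYDDYDYDDYDDYDYDDYD gives term 8.

YDDYDDYDYDDYDDYDYDDYDYDDYDDYDYDDYD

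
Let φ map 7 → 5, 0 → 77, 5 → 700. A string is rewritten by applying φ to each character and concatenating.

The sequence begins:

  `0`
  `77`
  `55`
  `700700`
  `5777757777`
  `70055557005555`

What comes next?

Rewriting the 14 symbols of 70055557005555 one by one yields 5 77 77 700 700 700 700 5 77 77 700 700 700 700; concatenated:

5777770070070070057777700700700700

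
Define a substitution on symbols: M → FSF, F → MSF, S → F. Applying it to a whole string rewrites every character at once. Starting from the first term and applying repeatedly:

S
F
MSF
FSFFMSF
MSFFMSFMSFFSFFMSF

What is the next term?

FSFFMSFMSFFSFFMSFFSFFMSFMSFFMSFMSFFSFFMSF

Replace each of the 17 characters of MSFFMSFMSFFSFFMSF in place — FSF F MSF MSF FSF F MSF FSF F MSF MSF F MSF MSF FSF F MSF — and concatenate.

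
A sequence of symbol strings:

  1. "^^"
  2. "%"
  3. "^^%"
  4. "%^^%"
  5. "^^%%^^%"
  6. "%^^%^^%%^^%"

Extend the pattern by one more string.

From term 3 onward, concatenate the second-to-last term with the last: ^^·% = ^^%, %·^^% = %^^%, …
So term 7 is ^^%%^^%·%^^%^^%%^^%.

^^%%^^%%^^%^^%%^^%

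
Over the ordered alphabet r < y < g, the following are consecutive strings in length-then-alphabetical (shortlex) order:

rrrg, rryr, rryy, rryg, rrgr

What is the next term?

Treat rrgr as a base-3 numeral over the given alphabet and add one, carrying through any trailing g's.

rrgy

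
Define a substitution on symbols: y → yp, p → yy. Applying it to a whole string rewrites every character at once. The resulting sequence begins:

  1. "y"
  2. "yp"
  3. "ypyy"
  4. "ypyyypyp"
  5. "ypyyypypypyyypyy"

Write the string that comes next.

φ(ypyyypypypyyypyy) expands symbol-by-symbol to yp yy yp yp yp yy yp yy yp yy yp yp yp yy yp yp; joining the 16 pieces gives the next term.

ypyyypypypyyypyyypyyypypypyyypyp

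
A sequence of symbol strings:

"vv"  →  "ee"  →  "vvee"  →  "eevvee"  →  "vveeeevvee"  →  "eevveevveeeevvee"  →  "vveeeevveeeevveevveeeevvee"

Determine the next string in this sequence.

From term 3 onward, concatenate the second-to-last term with the last: vv·ee = vvee, ee·vvee = eevvee, …
So term 8 is eevveevveeeevvee·vveeeevveeeevveevveeeevvee.

eevveevveeeevveevveeeevveeeevveevveeeevvee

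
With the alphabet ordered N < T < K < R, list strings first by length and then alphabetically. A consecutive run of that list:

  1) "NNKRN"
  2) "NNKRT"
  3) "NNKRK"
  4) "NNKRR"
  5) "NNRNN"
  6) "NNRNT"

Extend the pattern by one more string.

The successor of NNRNT increments the rightmost position that isn't already R and resets every position after it to N.

NNRNK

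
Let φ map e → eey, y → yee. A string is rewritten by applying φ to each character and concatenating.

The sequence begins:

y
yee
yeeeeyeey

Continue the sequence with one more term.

Rewriting each symbol of yeeeeyeey: y→yee, e→eey, e→eey, e→eey, e→eey, y→yee, e→eey, e→eey, y→yee, which concatenates to yee eey eey eey eey yee eey eey yee.

yeeeeyeeyeeyeeyyeeeeyeeyyee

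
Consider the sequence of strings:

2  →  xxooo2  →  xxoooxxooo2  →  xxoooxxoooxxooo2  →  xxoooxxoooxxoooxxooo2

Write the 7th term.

xxoooxxoooxxoooxxoooxxoooxxooo2

The strings grow by a fixed prefix xxooo each time.
From xxoooxxoooxxoooxxooo2, 2 further steps: xxoooxxoooxxoooxxooo2 → xxoooxxoooxxoooxxoooxxooo2 → (answer).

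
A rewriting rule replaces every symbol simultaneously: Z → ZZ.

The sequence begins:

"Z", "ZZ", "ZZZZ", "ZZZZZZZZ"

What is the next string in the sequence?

ZZZZZZZZZZZZZZZZ

Expanding ZZZZZZZZ: Z→ZZ, Z→ZZ, Z→ZZ, Z→ZZ, Z→ZZ, Z→ZZ, Z→ZZ, Z→ZZ. Concatenated: ZZ ZZ ZZ ZZ ZZ ZZ ZZ ZZ.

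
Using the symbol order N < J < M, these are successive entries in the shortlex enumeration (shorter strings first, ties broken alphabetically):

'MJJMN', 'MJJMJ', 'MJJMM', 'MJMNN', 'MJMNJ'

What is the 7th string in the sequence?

MJMJN

Continuing the enumeration 2 steps past MJMNJ: MJMNJ → MJMNM → (answer).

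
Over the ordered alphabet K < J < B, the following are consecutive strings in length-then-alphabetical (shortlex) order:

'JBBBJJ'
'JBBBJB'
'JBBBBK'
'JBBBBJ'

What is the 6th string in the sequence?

BKKKKK

Continuing the enumeration 2 steps past JBBBBJ: JBBBBJ → JBBBBB → (answer).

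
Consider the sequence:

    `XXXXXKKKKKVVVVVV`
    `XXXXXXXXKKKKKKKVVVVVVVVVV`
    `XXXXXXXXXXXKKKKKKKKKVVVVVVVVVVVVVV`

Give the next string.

XXXXXXXXXXXXXXKKKKKKKKKKKVVVVVVVVVVVVVVVVVV

Each string has the form X^{3n-1} K^{2n+1} V^{4n-2}, where the shown terms are n = 2, 3, 4.
At n = 5 the blocks have lengths 14, 11, 18.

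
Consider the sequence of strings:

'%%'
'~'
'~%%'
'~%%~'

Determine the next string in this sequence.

This is a Fibonacci-style word recurrence s(k) = s(k−1)·s(k−2): e.g. ~·%% = ~%%.
So term 5 is ~%%~·~%%.

~%%~~%%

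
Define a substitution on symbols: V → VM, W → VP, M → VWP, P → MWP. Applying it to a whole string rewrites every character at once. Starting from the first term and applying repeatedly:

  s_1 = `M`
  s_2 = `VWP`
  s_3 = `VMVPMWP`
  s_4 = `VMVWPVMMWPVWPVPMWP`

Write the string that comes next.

Applying the rule to each of the 18 symbols of VMVWPVMMWPVWPVPMWP gives the pieces VM VWP VM VP MWP VM VWP VWP VP MWP VM VP MWP VM MWP VWP VP MWP, which concatenate to the answer.

VMVWPVMVPMWPVMVWPVWPVPMWPVMVPMWPVMMWPVWPVPMWP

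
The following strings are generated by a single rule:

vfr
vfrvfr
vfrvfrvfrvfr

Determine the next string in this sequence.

Each string is two copies of the previous one concatenated.
So the next term is two copies of vfrvfrvfrvfr.

vfrvfrvfrvfrvfrvfrvfrvfr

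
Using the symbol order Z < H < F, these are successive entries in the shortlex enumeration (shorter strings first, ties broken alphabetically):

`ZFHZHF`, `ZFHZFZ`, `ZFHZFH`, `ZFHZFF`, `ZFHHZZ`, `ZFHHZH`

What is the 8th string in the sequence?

Stepping forward 2 times from ZFHHZH: ZFHHZH → ZFHHZF, then the target.

ZFHHHZ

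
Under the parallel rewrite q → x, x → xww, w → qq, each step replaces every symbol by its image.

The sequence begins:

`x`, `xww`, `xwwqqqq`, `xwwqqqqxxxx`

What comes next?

Rewriting each symbol of xwwqqqqxxxx: x→xww, w→qq, w→qq, q→x, q→x, q→x, q→x, x→xww, x→xww, x→xww, x→xww, which concatenates to xww qq qq x x x x xww xww xww xww.

xwwqqqqxxxxxwwxwwxwwxww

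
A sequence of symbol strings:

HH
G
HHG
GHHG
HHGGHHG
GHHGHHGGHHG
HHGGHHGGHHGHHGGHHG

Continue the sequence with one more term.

This is a Fibonacci-style word recurrence s(k) = s(k−2)·s(k−1): e.g. HH·G = HHG.
The next term joins GHHGHHGGHHG and HHGGHHGGHHGHHGGHHG.

GHHGHHGGHHGHHGGHHGGHHGHHGGHHG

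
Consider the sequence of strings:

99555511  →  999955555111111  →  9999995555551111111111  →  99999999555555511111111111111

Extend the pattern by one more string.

Term n consists of 2n 9's, followed by n+3 5's, followed by 4n-2 1's (n = 1, 2, …).
At n = 5 the blocks have lengths 10, 8, 18.

999999999955555555111111111111111111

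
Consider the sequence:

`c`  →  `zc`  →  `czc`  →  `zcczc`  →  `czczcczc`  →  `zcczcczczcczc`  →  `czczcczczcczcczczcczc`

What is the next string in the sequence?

Each term (from the third on) is the two preceding terms concatenated in order: term 3 = c·zc = czc.
So term 8 is zcczcczczcczc·czczcczczcczcczczcczc.

zcczcczczcczcczczcczczcczcczczcczc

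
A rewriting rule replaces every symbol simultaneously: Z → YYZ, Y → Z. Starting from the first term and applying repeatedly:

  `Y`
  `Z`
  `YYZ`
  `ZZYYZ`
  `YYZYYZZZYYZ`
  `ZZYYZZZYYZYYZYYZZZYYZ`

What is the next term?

YYZYYZZZYYZYYZYYZZZYYZZZYYZZZYYZYYZYYZZZYYZ

Applying the rule to each of the 21 symbols of ZZYYZZZYYZYYZYYZZZYYZ gives the pieces YYZ YYZ Z Z YYZ YYZ YYZ Z Z YYZ Z Z YYZ Z Z YYZ YYZ YYZ Z Z YYZ, which concatenate to the answer.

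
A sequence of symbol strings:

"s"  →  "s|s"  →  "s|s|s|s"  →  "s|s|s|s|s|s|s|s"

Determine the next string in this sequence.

s|s|s|s|s|s|s|s|s|s|s|s|s|s|s|s

Every step duplicates the string with '|' between the halves.
One more doubling of s|s|s|s|s|s|s|s gives the answer.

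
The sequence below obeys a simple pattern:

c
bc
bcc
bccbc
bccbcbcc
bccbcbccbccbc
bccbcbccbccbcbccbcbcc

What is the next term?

bccbcbccbccbcbccbcbccbccbcbccbccbc

This is a Fibonacci-style word recurrence s(k) = s(k−1)·s(k−2): e.g. bc·c = bcc.
So term 8 is bccbcbccbccbcbccbcbcc·bccbcbccbccbc.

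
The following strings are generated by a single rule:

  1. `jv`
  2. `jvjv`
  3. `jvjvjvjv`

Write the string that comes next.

s(k+1) = s(k)·s(k) — each term doubles the last.
Doubling jvjvjvjv:

jvjvjvjvjvjvjvjv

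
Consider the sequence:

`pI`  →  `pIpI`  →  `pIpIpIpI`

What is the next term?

Every step duplicates the string.
Doubling pIpIpIpI:

pIpIpIpIpIpIpIpI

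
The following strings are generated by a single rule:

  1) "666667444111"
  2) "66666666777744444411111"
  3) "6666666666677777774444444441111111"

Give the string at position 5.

The n-th term is 3n+2 6's then 3n-2 7's then 3n 4's then 2n+1 1's (n = 1, 2, …).
At n = 5 the blocks have lengths 17, 13, 15, 11.

66666666666666666777777777777744444444444444411111111111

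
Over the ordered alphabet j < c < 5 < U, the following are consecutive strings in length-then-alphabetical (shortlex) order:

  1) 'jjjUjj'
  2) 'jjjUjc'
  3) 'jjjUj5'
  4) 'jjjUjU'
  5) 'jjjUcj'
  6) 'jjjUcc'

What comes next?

jjjUc5

Find the rightmost character of jjjUcc below U, bump it to the next letter, and reset everything to its right to j.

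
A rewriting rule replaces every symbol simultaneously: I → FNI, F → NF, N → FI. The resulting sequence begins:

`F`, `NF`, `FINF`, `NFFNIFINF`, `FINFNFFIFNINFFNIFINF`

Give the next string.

NFFNIFINFFINFNFFNINFFIFNIFINFNFFIFNINFFNIFINF

φ(FINFNFFIFNINFFNIFINF) expands symbol-by-symbol to NF FNI FI NF FI NF NF FNI NF FI FNI FI NF NF FI FNI NF FNI FI NF; joining the 20 pieces gives the next term.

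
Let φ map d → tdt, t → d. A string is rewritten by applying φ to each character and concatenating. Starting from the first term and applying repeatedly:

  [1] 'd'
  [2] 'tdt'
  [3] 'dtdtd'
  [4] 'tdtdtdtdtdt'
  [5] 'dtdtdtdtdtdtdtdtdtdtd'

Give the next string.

tdtdtdtdtdtdtdtdtdtdtdtdtdtdtdtdtdtdtdtdtdt

φ(dtdtdtdtdtdtdtdtdtdtd) expands symbol-by-symbol to tdt d tdt d tdt d tdt d tdt d tdt d tdt d tdt d tdt d tdt d tdt; joining the 21 pieces gives the next term.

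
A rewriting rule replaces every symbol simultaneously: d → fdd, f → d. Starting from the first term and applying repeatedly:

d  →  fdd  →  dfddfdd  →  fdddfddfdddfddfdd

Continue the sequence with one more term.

dfddfddfdddfddfdddfddfddfdddfddfdddfddfdd

Applying the rule to each of the 17 symbols of fdddfddfdddfddfdd gives the pieces d fdd fdd fdd d fdd fdd d fdd fdd fdd d fdd fdd d fdd fdd, which concatenate to the answer.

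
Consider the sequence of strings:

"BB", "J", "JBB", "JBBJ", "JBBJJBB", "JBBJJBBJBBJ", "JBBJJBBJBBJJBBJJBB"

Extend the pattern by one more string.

Each term (from the third on) is the previous term followed by the one before it: term 3 = J·BB = JBB.
The next term joins JBBJJBBJBBJJBBJJBB and JBBJJBBJBBJ.

JBBJJBBJBBJJBBJJBBJBBJJBBJBBJ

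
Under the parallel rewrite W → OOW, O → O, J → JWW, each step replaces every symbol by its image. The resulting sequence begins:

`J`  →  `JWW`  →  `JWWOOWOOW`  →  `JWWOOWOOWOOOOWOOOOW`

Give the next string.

JWWOOWOOWOOOOWOOOOWOOOOOOWOOOOOOW

Applying the rule to each of the 19 symbols of JWWOOWOOWOOOOWOOOOW gives the pieces JWW OOW OOW O O OOW O O OOW O O O O OOW O O O O OOW, which concatenate to the answer.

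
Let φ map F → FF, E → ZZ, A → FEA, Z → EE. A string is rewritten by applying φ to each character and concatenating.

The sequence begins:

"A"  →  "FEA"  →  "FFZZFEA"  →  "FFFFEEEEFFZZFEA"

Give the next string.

FFFFFFFFZZZZZZZZFFFFEEEEFFZZFEA

Applying the rule to each of the 15 symbols of FFFFEEEEFFZZFEA gives the pieces FF FF FF FF ZZ ZZ ZZ ZZ FF FF EE EE FF ZZ FEA, which concatenate to the answer.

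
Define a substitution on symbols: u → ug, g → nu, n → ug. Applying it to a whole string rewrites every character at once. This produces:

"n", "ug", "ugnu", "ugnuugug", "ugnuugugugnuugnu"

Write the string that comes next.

ugnuugugugnuugnuugnuugugugnuugug

Replace each of the 16 characters of ugnuugugugnuugnu in place — ug nu ug ug ug nu ug nu ug nu ug ug ug nu ug ug — and concatenate.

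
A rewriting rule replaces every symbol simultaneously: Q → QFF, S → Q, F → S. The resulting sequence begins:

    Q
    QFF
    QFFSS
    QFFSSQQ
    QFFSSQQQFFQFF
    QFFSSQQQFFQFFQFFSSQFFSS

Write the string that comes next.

Rewriting the 23 symbols of QFFSSQQQFFQFFQFFSSQFFSS one by one yields QFF S S Q Q QFF QFF QFF S S QFF S S QFF S S Q Q QFF S S Q Q; concatenated:

QFFSSQQQFFQFFQFFSSQFFSSQFFSSQQQFFSSQQ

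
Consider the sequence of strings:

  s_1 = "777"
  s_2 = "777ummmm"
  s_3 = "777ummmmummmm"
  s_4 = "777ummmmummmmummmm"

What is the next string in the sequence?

The strings grow by a fixed suffix ummmm each time.
Applying this once more to 777ummmmummmmummmm:

777ummmmummmmummmmummmm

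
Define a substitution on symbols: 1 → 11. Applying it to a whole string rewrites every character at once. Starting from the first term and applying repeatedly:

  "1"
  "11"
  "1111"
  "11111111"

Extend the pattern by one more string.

Rewriting each symbol of 11111111: 1→11, 1→11, 1→11, 1→11, 1→11, 1→11, 1→11, 1→11, which concatenates to 11 11 11 11 11 11 11 11.

1111111111111111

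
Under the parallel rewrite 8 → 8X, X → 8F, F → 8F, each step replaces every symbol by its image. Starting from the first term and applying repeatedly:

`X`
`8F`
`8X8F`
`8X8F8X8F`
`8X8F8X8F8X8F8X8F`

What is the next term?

Rewriting the 16 symbols of 8X8F8X8F8X8F8X8F one by one yields 8X 8F 8X 8F 8X 8F 8X 8F 8X 8F 8X 8F 8X 8F 8X 8F; concatenated:

8X8F8X8F8X8F8X8F8X8F8X8F8X8F8X8F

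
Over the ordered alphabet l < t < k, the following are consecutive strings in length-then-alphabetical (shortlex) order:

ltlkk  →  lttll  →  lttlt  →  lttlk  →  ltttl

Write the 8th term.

Continuing the enumeration 3 steps past ltttl: ltttl → ltttt → ltttk → (answer).

lttkl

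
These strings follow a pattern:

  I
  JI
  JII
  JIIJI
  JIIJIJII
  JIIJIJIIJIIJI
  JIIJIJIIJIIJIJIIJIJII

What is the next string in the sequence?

JIIJIJIIJIIJIJIIJIJIIJIIJIJIIJIIJI

From term 3 onward, concatenate the last term with the second-to-last: JI·I = JII, JII·JI = JIIJI, …
Continuing: JIIJIJIIJIIJIJIIJIJII · JIIJIJIIJIIJI gives term 8.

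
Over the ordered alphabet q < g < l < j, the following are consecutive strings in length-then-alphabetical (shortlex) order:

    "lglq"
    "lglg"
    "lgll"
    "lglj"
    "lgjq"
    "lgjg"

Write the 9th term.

llqq

Continuing the enumeration 3 steps past lgjg: lgjg → lgjl → lgjj → (answer).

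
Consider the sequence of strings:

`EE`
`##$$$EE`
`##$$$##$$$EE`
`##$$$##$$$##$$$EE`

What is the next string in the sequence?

##$$$##$$$##$$$##$$$EE

The strings grow by a fixed prefix ##$$$ each time.
So the next term is ##$$$·##$$$##$$$##$$$EE.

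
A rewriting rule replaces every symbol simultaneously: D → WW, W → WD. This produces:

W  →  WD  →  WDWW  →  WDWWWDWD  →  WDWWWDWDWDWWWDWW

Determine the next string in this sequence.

Replace each of the 16 characters of WDWWWDWDWDWWWDWW in place — WD WW WD WD WD WW WD WW WD WW WD WD WD WW WD WD — and concatenate.

WDWWWDWDWDWWWDWWWDWWWDWDWDWWWDWD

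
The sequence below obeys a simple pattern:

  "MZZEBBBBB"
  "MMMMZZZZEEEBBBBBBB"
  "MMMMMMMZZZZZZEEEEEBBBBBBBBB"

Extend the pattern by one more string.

MMMMMMMMMMZZZZZZZZEEEEEEEBBBBBBBBBBB

The n-th term is 3n-2 M's then 2n Z's then 2n-1 E's then 2n+3 B's (n = 1, 2, …).
At n = 4 the blocks have lengths 10, 8, 7, 11.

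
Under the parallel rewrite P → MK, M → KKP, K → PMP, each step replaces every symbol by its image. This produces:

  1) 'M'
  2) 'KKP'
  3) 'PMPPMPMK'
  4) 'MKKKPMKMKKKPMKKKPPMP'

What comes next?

Rewriting the 20 symbols of MKKKPMKMKKKPMKKKPPMP one by one yields KKP PMP PMP PMP MK KKP PMP KKP PMP PMP PMP MK KKP PMP PMP PMP MK MK KKP MK; concatenated:

KKPPMPPMPPMPMKKKPPMPKKPPMPPMPPMPMKKKPPMPPMPPMPMKMKKKPMK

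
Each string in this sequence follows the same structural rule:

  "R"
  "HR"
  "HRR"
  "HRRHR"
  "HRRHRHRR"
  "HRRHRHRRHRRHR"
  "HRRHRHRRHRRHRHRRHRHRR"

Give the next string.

HRRHRHRRHRRHRHRRHRHRRHRRHRHRRHRRHR

This is a Fibonacci-style word recurrence s(k) = s(k−1)·s(k−2): e.g. HR·R = HRR.
The next term joins HRRHRHRRHRRHRHRRHRHRR and HRRHRHRRHRRHR.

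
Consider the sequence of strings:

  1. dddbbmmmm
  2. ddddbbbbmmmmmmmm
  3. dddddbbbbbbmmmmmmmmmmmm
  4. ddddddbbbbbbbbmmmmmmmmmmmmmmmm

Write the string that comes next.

The n-th term is n+2 d's then 2n b's then 4n m's (n = 1, 2, …).
At n = 5 the blocks have lengths 7, 10, 20.

dddddddbbbbbbbbbbmmmmmmmmmmmmmmmmmmmm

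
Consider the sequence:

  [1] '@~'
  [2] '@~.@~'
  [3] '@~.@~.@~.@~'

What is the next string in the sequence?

Each string is two copies of the previous one joined by '.'.
Doubling @~.@~.@~.@~ with '.' between the halves:

@~.@~.@~.@~.@~.@~.@~.@~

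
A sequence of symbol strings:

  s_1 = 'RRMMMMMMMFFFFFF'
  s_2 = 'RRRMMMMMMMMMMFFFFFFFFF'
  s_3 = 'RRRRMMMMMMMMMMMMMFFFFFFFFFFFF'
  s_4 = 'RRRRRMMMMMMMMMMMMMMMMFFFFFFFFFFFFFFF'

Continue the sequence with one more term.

Each string has the form R^{n} M^{3n+1} F^{3n}, where the shown terms are n = 2, 3, 4, 5.
At n = 6 the blocks have lengths 6, 19, 18.

RRRRRRMMMMMMMMMMMMMMMMMMMFFFFFFFFFFFFFFFFFF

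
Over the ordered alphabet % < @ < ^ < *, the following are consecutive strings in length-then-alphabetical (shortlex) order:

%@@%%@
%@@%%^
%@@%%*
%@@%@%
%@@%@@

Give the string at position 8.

%@@%^%

Stepping forward 3 times from %@@%@@: %@@%@@ → %@@%@^ → %@@%@*, then the target.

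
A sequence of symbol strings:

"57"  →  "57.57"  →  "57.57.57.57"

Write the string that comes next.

Each string is two copies of the previous one joined by '.'.
Doubling 57.57.57.57 with '.' between the halves:

57.57.57.57.57.57.57.57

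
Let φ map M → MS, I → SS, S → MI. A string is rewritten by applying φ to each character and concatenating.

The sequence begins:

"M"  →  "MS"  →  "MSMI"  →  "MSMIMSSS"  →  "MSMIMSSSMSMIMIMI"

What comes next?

φ(MSMIMSSSMSMIMIMI) expands symbol-by-symbol to MS MI MS SS MS MI MI MI MS MI MS SS MS SS MS SS; joining the 16 pieces gives the next term.

MSMIMSSSMSMIMIMIMSMIMSSSMSSSMSSS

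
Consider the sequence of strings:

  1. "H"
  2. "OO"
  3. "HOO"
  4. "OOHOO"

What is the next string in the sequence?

From term 3 onward, concatenate the second-to-last term with the last: H·OO = HOO, OO·HOO = OOHOO, …
So term 5 is HOO·OOHOO.

HOOOOHOO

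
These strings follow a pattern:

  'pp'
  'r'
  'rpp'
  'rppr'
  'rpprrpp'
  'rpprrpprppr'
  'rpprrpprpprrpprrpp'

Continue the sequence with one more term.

This is a Fibonacci-style word recurrence s(k) = s(k−1)·s(k−2): e.g. r·pp = rpp.
The next term joins rpprrpprpprrpprrpp and rpprrpprppr.

rpprrpprpprrpprrpprpprrpprppr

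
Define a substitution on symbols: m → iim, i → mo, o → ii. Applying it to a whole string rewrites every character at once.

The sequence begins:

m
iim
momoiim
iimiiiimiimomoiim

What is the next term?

Replace each of the 17 characters of iimiiiimiimomoiim in place — mo mo iim mo mo mo mo iim mo mo iim ii iim ii mo mo iim — and concatenate.

momoiimmomomomoiimmomoiimiiiimiimomoiim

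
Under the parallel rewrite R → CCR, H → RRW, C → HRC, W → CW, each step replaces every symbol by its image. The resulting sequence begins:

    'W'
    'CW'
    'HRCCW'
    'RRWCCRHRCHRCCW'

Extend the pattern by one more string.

Rewriting the 14 symbols of RRWCCRHRCHRCCW one by one yields CCR CCR CW HRC HRC CCR RRW CCR HRC RRW CCR HRC HRC CW; concatenated:

CCRCCRCWHRCHRCCCRRRWCCRHRCRRWCCRHRCHRCCW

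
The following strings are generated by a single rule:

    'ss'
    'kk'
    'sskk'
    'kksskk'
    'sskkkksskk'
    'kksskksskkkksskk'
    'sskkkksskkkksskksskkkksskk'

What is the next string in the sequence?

This is a Fibonacci-style word recurrence s(k) = s(k−2)·s(k−1): e.g. ss·kk = sskk.
The next term joins kksskksskkkksskk and sskkkksskkkksskksskkkksskk.

kksskksskkkksskksskkkksskkkksskksskkkksskk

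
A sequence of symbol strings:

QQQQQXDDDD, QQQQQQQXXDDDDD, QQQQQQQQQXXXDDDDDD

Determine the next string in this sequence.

QQQQQQQQQQQXXXXDDDDDDD

The n-th term is 2n+1 Q's then n-1 X's then n+2 D's, where the shown terms are n = 2, 3, 4.
At n = 5 the blocks have lengths 11, 4, 7.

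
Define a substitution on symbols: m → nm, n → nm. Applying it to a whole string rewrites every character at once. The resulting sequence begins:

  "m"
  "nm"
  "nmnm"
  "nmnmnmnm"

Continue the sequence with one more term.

nmnmnmnmnmnmnmnm

Expanding nmnmnmnm: n→nm, m→nm, n→nm, m→nm, n→nm, m→nm, n→nm, m→nm. Concatenated: nm nm nm nm nm nm nm nm.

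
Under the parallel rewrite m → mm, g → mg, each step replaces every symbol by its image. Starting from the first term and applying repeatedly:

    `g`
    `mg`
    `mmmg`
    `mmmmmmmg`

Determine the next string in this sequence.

Apply φ to mmmmmmmg symbol by symbol: m→mm, m→mm, m→mm, m→mm, m→mm, m→mm, m→mm, g→mg; joined: mm mm mm mm mm mm mm mg.

mmmmmmmmmmmmmmmg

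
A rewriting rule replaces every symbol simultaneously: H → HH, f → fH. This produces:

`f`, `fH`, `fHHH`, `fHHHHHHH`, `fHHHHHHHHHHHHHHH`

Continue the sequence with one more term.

Rewriting the 16 symbols of fHHHHHHHHHHHHHHH one by one yields fH HH HH HH HH HH HH HH HH HH HH HH HH HH HH HH; concatenated:

fHHHHHHHHHHHHHHHHHHHHHHHHHHHHHHH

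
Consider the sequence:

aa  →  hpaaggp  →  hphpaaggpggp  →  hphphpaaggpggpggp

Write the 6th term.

Each term wraps the previous one in hp on the left and ggp on the right.
From hphphpaaggpggpggp, 2 further steps: hphphpaaggpggpggp → hphphphpaaggpggpggpggp → (answer).

hphphphphpaaggpggpggpggpggp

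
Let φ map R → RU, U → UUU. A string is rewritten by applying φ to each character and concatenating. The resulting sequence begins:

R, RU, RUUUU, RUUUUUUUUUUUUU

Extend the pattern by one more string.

RUUUUUUUUUUUUUUUUUUUUUUUUUUUUUUUUUUUUUUUU

Replace each of the 14 characters of RUUUUUUUUUUUUU in place — RU UUU UUU UUU UUU UUU UUU UUU UUU UUU UUU UUU UUU UUU — and concatenate.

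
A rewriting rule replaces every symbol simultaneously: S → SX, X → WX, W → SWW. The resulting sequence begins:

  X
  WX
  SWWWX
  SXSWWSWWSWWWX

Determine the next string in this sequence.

φ(SXSWWSWWSWWWX) expands symbol-by-symbol to SX WX SX SWW SWW SX SWW SWW SX SWW SWW SWW WX; joining the 13 pieces gives the next term.

SXWXSXSWWSWWSXSWWSWWSXSWWSWWSWWWX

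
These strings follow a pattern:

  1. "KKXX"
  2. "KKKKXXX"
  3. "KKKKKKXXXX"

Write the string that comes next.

KKKKKKKKXXXXX

Each string has the form K^{2n} X^{n+1} (n = 1, 2, …).
For the next term, n = 4, so the run lengths are 8, 5.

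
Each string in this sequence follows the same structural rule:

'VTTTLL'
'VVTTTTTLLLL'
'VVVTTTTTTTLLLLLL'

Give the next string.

VVVVTTTTTTTTTLLLLLLLL

Reading off run lengths: V runs 1, 2, 3; T runs 3, 5, 7; L runs 2, 4, 6 — each is linear in n (n = 1, 2, …).
For the next term, n = 4, so the run lengths are 4, 9, 8.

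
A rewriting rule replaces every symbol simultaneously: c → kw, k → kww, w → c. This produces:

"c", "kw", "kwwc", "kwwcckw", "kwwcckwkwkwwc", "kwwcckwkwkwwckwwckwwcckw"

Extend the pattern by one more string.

Replace each of the 24 characters of kwwcckwkwkwwckwwckwwcckw in place — kww c c kw kw kww c kww c kww c c kw kww c c kw kww c c kw kw kww c — and concatenate.

kwwcckwkwkwwckwwckwwcckwkwwcckwkwwcckwkwkwwc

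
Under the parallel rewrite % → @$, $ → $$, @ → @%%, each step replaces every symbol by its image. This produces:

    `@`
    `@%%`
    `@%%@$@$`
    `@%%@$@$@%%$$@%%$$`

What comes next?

Rewriting the 17 symbols of @%%@$@$@%%$$@%%$$ one by one yields @%% @$ @$ @%% $$ @%% $$ @%% @$ @$ $$ $$ @%% @$ @$ $$ $$; concatenated:

@%%@$@$@%%$$@%%$$@%%@$@$$$$$@%%@$@$$$$$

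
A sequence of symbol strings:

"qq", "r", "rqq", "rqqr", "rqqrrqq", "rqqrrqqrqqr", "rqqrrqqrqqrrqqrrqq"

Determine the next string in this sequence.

From term 3 onward, concatenate the last term with the second-to-last: r·qq = rqq, rqq·r = rqqr, …
So term 8 is rqqrrqqrqqrrqqrrqq·rqqrrqqrqqr.

rqqrrqqrqqrrqqrrqqrqqrrqqrqqr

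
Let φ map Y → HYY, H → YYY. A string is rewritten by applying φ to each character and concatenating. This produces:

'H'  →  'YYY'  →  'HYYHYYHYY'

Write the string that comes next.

Expanding HYYHYYHYY: H→YYY, Y→HYY, Y→HYY, H→YYY, Y→HYY, Y→HYY, H→YYY, Y→HYY, Y→HYY. Concatenated: YYY HYY HYY YYY HYY HYY YYY HYY HYY.

YYYHYYHYYYYYHYYHYYYYYHYYHYY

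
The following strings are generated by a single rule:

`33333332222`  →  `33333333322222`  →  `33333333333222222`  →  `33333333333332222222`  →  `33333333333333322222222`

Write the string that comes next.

Each string has the form 3^{2n+1} 2^{n+1}, where the shown terms are n = 3, 4, 5, 6, 7.
Setting n = 8 gives 17, 9 characters in each block.

33333333333333333222222222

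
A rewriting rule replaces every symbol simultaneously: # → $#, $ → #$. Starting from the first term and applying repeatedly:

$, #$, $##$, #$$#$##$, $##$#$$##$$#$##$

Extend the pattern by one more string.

#$$#$##$$##$#$$#$##$#$$##$$#$##$

φ($##$#$$##$$#$##$) expands symbol-by-symbol to #$ $# $# #$ $# #$ #$ $# $# #$ #$ $# #$ $# $# #$; joining the 16 pieces gives the next term.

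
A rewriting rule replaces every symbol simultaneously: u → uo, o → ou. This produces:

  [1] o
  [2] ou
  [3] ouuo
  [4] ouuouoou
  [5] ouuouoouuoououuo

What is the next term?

Rewriting the 16 symbols of ouuouoouuoououuo one by one yields ou uo uo ou uo ou ou uo uo ou ou uo ou uo uo ou; concatenated:

ouuouoouuoououuouoououuoouuouoou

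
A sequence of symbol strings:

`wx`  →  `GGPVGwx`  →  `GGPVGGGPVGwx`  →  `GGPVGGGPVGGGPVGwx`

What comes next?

GGPVGGGPVGGGPVGGGPVGwx

The strings grow by a fixed prefix GGPVG each time.
One more step from GGPVGGGPVGGGPVGwx gives the answer.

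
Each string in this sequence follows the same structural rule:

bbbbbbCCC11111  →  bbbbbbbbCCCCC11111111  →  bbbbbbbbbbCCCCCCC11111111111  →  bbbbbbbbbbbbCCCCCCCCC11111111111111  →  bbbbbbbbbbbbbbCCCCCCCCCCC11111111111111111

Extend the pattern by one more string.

The n-th term is 2n+2 b's then 2n-1 C's then 3n-1 1's, where the shown terms are n = 2, 3, 4, 5, 6.
At n = 7 the blocks have lengths 16, 13, 20.

bbbbbbbbbbbbbbbbCCCCCCCCCCCCC11111111111111111111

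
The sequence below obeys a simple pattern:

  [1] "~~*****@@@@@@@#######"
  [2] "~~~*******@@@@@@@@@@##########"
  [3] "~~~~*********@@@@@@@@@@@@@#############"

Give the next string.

~~~~~***********@@@@@@@@@@@@@@@@################

Term n consists of n ~'s, followed by 2n+1 *'s, followed by 3n+1 @'s, followed by 3n+1 #'s, where the shown terms are n = 2, 3, 4.
For the next term, n = 5, so the run lengths are 5, 11, 16, 16.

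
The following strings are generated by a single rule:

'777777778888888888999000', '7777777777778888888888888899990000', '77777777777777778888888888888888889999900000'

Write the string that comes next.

Term n consists of 4n 7's, followed by 4n+2 8's, followed by n+1 9's, followed by n+1 0's, where the shown terms are n = 2, 3, 4.
At n = 5 the blocks have lengths 20, 22, 6, 6.

777777777777777777778888888888888888888888999999000000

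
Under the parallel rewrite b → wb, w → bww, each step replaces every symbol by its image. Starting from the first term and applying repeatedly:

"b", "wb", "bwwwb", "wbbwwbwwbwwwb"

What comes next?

bwwwbwbbwwbwwwbbwwbwwwbbwwbwwbwwwb

Replace each of the 13 characters of wbbwwbwwbwwwb in place — bww wb wb bww bww wb bww bww wb bww bww bww wb — and concatenate.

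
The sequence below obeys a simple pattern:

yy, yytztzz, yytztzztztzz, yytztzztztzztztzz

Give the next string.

Each term is the previous one with tztzz appended.
One more step from yytztzztztzztztzz gives the answer.

yytztzztztzztztzztztzz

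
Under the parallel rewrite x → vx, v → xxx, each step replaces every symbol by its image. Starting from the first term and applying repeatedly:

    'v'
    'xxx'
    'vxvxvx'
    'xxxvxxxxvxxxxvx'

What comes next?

Rewriting the 15 symbols of xxxvxxxxvxxxxvx one by one yields vx vx vx xxx vx vx vx vx xxx vx vx vx vx xxx vx; concatenated:

vxvxvxxxxvxvxvxvxxxxvxvxvxvxxxxvx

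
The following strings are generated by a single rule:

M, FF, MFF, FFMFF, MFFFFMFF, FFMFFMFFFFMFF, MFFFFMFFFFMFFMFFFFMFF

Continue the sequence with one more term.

FFMFFMFFFFMFFMFFFFMFFFFMFFMFFFFMFF

This is a Fibonacci-style word recurrence s(k) = s(k−2)·s(k−1): e.g. M·FF = MFF.
Continuing: FFMFFMFFFFMFF · MFFFFMFFFFMFFMFFFFMFF gives term 8.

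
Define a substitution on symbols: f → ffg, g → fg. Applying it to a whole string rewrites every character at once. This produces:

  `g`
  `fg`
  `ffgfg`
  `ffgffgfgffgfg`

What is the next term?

Rewriting the 13 symbols of ffgffgfgffgfg one by one yields ffg ffg fg ffg ffg fg ffg fg ffg ffg fg ffg fg; concatenated:

ffgffgfgffgffgfgffgfgffgffgfgffgfg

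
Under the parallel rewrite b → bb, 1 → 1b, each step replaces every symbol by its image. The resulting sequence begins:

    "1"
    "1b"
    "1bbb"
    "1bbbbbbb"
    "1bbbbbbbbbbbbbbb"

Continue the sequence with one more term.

1bbbbbbbbbbbbbbbbbbbbbbbbbbbbbbb

Replace each of the 16 characters of 1bbbbbbbbbbbbbbb in place — 1b bb bb bb bb bb bb bb bb bb bb bb bb bb bb bb — and concatenate.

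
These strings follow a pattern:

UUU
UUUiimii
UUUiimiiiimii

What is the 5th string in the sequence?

UUUiimiiiimiiiimiiiimii

The strings grow by a fixed suffix iimii each time.
From UUUiimiiiimii, 2 further steps: UUUiimiiiimii → UUUiimiiiimiiiimii → (answer).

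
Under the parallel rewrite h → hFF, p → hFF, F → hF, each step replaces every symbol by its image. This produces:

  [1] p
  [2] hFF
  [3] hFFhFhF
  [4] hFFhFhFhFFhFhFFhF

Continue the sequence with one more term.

Applying the rule to each of the 17 symbols of hFFhFhFhFFhFhFFhF gives the pieces hFF hF hF hFF hF hFF hF hFF hF hF hFF hF hFF hF hF hFF hF, which concatenate to the answer.

hFFhFhFhFFhFhFFhFhFFhFhFhFFhFhFFhFhFhFFhF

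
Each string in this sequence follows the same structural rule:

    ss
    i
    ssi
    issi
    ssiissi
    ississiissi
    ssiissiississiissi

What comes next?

Each term (from the third on) is the two preceding terms concatenated in order: term 3 = ss·i = ssi.
The next term joins ississiissi and ssiissiississiissi.

ississiississiissiississiissi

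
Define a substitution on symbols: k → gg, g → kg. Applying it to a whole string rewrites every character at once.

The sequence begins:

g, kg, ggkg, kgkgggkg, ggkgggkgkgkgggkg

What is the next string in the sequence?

φ(ggkgggkgkgkgggkg) expands symbol-by-symbol to kg kg gg kg kg kg gg kg gg kg gg kg kg kg gg kg; joining the 16 pieces gives the next term.

kgkgggkgkgkgggkgggkgggkgkgkgggkg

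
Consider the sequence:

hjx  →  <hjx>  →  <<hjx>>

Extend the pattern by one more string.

Every step adds < to the front and > to the end of the previous string.
Applying this once more to <<hjx>>:

<<<hjx>>>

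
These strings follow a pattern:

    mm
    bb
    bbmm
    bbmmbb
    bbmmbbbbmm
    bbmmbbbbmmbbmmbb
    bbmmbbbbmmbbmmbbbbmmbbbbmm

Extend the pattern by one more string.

bbmmbbbbmmbbmmbbbbmmbbbbmmbbmmbbbbmmbbmmbb

Each term (from the third on) is the previous term followed by the one before it: term 3 = bb·mm = bbmm.
Continuing: bbmmbbbbmmbbmmbbbbmmbbbbmm · bbmmbbbbmmbbmmbb gives term 8.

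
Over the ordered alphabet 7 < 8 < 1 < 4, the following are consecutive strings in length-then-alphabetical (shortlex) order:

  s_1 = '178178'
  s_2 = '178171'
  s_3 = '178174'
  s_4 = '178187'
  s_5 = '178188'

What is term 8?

178117

Continuing the enumeration 3 steps past 178188: 178188 → 178181 → 178184 → (answer).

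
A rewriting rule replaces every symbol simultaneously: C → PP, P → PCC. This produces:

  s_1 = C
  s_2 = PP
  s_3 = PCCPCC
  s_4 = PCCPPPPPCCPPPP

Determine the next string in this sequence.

Rewriting the 14 symbols of PCCPPPPPCCPPPP one by one yields PCC PP PP PCC PCC PCC PCC PCC PP PP PCC PCC PCC PCC; concatenated:

PCCPPPPPCCPCCPCCPCCPCCPPPPPCCPCCPCCPCC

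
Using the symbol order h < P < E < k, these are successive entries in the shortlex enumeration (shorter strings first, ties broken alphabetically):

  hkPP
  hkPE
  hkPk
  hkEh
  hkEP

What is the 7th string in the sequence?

Continuing the enumeration 2 steps past hkEP: hkEP → hkEE → (answer).

hkEk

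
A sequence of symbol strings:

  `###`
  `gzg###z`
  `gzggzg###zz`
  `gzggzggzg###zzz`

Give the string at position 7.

Each term wraps the previous one in gzg on the left and z on the right.
From gzggzggzg###zzz, 3 further steps: gzggzggzg###zzz → gzggzggzggzg###zzzz → gzggzggzggzggzg###zzzzz → (answer).

gzggzggzggzggzggzg###zzzzzz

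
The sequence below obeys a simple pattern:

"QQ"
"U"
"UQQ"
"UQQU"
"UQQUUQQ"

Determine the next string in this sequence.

Each term (from the third on) is the previous term followed by the one before it: term 3 = U·QQ = UQQ.
Continuing: UQQUUQQ · UQQU gives term 6.

UQQUUQQUQQU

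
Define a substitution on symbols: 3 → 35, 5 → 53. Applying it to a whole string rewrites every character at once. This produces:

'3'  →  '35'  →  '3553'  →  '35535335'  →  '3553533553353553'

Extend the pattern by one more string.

35535335533535535335355335535335

φ(3553533553353553) expands symbol-by-symbol to 35 53 53 35 53 35 35 53 53 35 35 53 35 53 53 35; joining the 16 pieces gives the next term.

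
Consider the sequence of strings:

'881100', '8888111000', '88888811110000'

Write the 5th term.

8888888888111111000000

Reading off run lengths: 8 runs 2, 4, 6; 1 runs 2, 3, 4; 0 runs 2, 3, 4 — each is linear in n (n = 1, 2, …).
For term 5, n = 5, so the run lengths are 10, 6, 6.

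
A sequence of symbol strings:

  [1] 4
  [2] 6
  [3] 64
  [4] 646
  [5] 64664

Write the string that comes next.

64664646

Each term (from the third on) is the previous term followed by the one before it: term 3 = 6·4 = 64.
Continuing: 64664 · 646 gives term 6.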